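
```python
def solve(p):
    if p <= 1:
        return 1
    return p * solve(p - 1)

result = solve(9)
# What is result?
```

solve(9) = 9 * 8 * 7 * 6 * 5 * 4 * 3 * 2 * 1 = 362880

Answer: 362880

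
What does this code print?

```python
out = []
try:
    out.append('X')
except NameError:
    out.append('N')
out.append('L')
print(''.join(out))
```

Execution trace: 'X' (try body, no exception) → 'L' (after the try/except). Output: XL

Answer: XL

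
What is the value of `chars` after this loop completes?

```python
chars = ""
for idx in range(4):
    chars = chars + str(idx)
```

Concatenate digits 0 to 3
`chars` takes the values: "" → "0" → "01" → "012" → "0123"

Answer: "0123"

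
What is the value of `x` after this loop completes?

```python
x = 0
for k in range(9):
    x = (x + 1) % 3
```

Increment mod 3, 9 times = 0
`x` takes the values: 0 → 1 → 2 → 0 → 1 → 2 → 0 → 1 → 2 → 0

Answer: 0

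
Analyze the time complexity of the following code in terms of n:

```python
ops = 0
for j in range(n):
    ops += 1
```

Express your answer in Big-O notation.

Each loop level contributes: n. Multiplying the contributions gives O(n).

Answer: O(n)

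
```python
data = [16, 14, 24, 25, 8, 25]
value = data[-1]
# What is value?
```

Trace:
`data = [16, 14, 24, 25, 8, 25]` → data = [16, 14, 24, 25, 8, 25]
`value = data[-1]` → value = 25
So value = 25

Answer: 25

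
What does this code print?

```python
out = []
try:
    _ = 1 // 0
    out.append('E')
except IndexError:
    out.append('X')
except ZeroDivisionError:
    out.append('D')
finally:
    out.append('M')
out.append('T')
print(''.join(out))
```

Execution trace: 'D' (except ZeroDivisionError) → 'M' (finally) → 'T' (after the try/except). Output: DMT

Answer: DMT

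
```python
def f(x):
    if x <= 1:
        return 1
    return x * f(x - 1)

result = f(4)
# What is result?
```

f(4) = 4 * 3 * 2 * 1 = 24

Answer: 24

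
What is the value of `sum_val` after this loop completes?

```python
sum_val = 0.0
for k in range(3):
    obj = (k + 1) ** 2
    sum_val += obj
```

Sum of squared losses 1² + 2² + ... + 3²
`sum_val` takes the values: 0.0 → 1.0 → 5.0 → 14.0

Answer: 14.0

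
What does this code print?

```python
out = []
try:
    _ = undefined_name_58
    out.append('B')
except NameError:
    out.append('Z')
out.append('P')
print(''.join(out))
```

Execution trace: 'Z' (except NameError) → 'P' (after the try/except). Output: ZP

Answer: ZP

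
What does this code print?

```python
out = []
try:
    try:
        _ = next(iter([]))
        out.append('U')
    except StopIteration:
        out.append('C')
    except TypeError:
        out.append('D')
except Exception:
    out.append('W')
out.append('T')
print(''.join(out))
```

Execution trace: 'C' (inner except StopIteration) → 'T' (after the try/except). Output: CT

Answer: CT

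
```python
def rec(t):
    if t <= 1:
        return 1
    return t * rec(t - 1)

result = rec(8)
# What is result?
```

rec(8) = 8 * 7 * 6 * 5 * 4 * 3 * 2 * 1 = 40320

Answer: 40320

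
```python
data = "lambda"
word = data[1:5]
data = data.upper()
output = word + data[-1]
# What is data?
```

Trace:
`data = "lambda"` → data = 'lambda'
`word = data[1:5]` → word = 'ambd'
`data = data.upper()` → data = 'LAMBDA'
`output = word + data[-1]` → output = 'ambdA'
So data = 'LAMBDA'

Answer: 'LAMBDA'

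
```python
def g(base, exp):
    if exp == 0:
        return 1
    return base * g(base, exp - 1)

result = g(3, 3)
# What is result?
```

g(3, 3) = 3 * 3 * 3 = 27

Answer: 27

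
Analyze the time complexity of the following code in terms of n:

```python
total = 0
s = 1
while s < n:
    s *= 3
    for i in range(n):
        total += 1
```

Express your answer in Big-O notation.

Each loop level contributes: log n × n. Multiplying the contributions gives O(n log n).

Answer: O(n log n)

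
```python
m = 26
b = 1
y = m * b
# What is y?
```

Trace:
`m = 26` → m = 26
`b = 1` → b = 1
`y = m * b` → y = 26
So y = 26

Answer: 26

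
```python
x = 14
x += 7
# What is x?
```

Trace:
`x = 14` → x = 14
`x += 7` → x = 21
So x = 21

Answer: 21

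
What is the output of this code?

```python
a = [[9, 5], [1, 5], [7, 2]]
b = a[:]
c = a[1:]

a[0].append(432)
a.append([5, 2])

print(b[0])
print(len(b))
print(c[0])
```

Key concept: slice with nested mutation.
Step by step:
`a = [[9, 5], [1, 5], [7, 2]]` → a = [[9, 5], [1, 5], [7, 2]]
`b = a[:]` → b = [[9, 5], [1, 5], [7, 2]]
`c = a[1:]` → c = [[1, 5], [7, 2]]
`a[0].append(432)` → a = [[9, 5, 432], [1, 5], [7, 2]]; b = [[9, 5, 432], [1, 5], [7, 2]]
`a.append([5, 2])` → a = [[9, 5, 432], [1, 5], [7, 2], [5, 2]]
`print(b[0])` → prints [9, 5, 432]
`print(len(b))` → prints 3
`print(c[0])` → prints [1, 5]

Answer:
[9, 5, 432]
3
[1, 5]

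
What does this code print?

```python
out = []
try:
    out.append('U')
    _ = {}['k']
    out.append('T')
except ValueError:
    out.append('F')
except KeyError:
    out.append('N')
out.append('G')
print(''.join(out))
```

Execution trace: 'U' (try body) → 'N' (except KeyError) → 'G' (after the try/except). Output: UNG

Answer: UNG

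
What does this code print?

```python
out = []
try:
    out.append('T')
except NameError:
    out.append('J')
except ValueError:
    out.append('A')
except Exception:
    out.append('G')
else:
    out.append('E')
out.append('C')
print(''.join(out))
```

Execution trace: 'T' (try body, no exception) → 'E' (else) → 'C' (after the try/except). Output: TEC

Answer: TEC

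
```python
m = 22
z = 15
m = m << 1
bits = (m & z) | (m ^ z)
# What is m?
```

Trace:
`m = 22` → m = 22
`z = 15` → z = 15
`m = m << 1` → m = 44
`bits = (m & z) | (m ^ z)` → bits = 47
So m = 44

Answer: 44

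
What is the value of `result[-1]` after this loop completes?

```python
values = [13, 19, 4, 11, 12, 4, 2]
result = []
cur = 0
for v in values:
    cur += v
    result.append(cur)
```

Cumulative sum ends at 65
`result` takes the values: [] → [13] → [13, 32] → [13, 32, 36] → [13, 32, 36, 47] → [13, 32, 36, 47, 59] → [13, 32, 36, 47, 59, 63] → [13, 32, 36, 47, 59, 63, 65]
So `result[-1]` = 65

Answer: 65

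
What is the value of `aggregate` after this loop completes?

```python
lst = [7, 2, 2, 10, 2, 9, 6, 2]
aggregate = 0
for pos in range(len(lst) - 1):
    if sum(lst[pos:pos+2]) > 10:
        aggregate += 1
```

Count windows with sum > 10
`aggregate` takes the values: 0 → 1 → 2 → 3 → 4

Answer: 4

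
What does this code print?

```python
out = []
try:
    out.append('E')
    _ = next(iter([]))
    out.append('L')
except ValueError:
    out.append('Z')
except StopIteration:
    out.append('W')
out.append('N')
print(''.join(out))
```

Execution trace: 'E' (try body) → 'W' (except StopIteration) → 'N' (after the try/except). Output: EWN

Answer: EWN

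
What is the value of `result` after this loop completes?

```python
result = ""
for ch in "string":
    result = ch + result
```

Reverse 'string'
`result` takes the values: "" → "s" → "ts" → "rts" → "irts" → "nirts" → "gnirts"

Answer: "gnirts"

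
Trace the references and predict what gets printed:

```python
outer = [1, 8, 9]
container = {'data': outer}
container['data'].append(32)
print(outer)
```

Key concept: dict holds reference to list.
Step by step:
`outer = [1, 8, 9]` → outer = [1, 8, 9]
`container = {'data': outer}` → container = {'data': [1, 8, 9]}
`container['data'].append(32)` → outer = [1, 8, 9, 32]; container = {'data': [1, 8, 9, 32]}
`print(outer)` → prints [1, 8, 9, 32]

Answer: [1, 8, 9, 32]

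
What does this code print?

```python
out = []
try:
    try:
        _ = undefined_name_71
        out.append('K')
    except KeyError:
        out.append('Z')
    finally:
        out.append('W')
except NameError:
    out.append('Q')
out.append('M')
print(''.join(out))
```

Execution trace: 'W' (finally) → 'Q' (outer except NameError) → 'M' (after the try/except). Output: WQM

Answer: WQM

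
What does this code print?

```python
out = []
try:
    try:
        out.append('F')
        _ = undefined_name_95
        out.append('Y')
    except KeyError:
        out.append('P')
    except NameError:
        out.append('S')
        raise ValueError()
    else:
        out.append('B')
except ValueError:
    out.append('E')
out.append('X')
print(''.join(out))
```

Execution trace: 'F' (inner try body) → 'S' (inner except NameError) → 'E' (outer except ValueError) → 'X' (after the try/except). Output: FSEX

Answer: FSEX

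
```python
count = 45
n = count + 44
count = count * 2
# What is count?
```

Trace:
`count = 45` → count = 45
`n = count + 44` → n = 89
`count = count * 2` → count = 90
So count = 90

Answer: 90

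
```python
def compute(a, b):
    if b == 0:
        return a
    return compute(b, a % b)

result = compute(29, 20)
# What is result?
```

compute(29, 20) -> compute(20, 9) -> compute(9, 2) -> compute(2, 1) -> compute(1, 0) -> 1

Answer: 1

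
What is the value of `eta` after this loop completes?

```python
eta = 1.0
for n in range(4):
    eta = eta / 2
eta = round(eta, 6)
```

Halving LR 4 times: 1 / 2^4
`eta` takes the values: 1.0 → 0.5 → 0.25 → 0.125 → 0.0625

Answer: 0.0625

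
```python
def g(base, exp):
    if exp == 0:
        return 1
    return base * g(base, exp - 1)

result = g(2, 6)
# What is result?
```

g(2, 6) = 2 * 2 * 2 * 2 * 2 * 2 = 64

Answer: 64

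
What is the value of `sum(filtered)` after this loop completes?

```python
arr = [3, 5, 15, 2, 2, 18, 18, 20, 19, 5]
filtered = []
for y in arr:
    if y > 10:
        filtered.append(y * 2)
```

Sum of doubled values > 10
`filtered` takes the values: [] → [30] → [30, 36] → [30, 36, 36] → [30, 36, 36, 40] → [30, 36, 36, 40, 38]
So `sum(filtered)` = 180

Answer: 180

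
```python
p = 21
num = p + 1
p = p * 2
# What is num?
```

Trace:
`p = 21` → p = 21
`num = p + 1` → num = 22
`p = p * 2` → p = 42
So num = 22

Answer: 22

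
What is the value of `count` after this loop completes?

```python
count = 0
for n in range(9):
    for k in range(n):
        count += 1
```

Triangle number: 0+1+2+...+8
`count` takes the values: 0 → 1 → 2 → 3 → 4 → 5 → 6 → 7 → 8 → 9 → 10 → 11 → 12 → 13 → 14 → 15 → 16 → 17 → 18 → 19 → 20 → 21 → 22 → 23 → 24 → 25 → 26 → 27 → 28 → 29 → 30 → 31 → 32 → 33 → 34 → 35 → 36

Answer: 36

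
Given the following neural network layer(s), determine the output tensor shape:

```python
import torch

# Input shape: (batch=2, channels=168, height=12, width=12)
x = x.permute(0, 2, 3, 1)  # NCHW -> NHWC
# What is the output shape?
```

Input: (2, 168, 12, 12) -> Output: (2, 12, 12, 168)

Answer: (2, 12, 12, 168)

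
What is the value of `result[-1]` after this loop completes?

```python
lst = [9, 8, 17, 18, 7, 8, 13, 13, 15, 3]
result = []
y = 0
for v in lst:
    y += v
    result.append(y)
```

Cumulative sum ends at 111
`result` takes the values: [] → [9] → [9, 17] → [9, 17, 34] → [9, 17, 34, 52] → [9, 17, 34, 52, 59] → [9, 17, 34, 52, 59, 67] → [9, 17, 34, 52, 59, 67, 80] → [9, 17, 34, 52, 59, 67, 80, 93] → [9, 17, 34, 52, 59, 67, 80, 93, 108] → [9, 17, 34, 52, 59, 67, 80, 93, 108, 111]
So `result[-1]` = 111

Answer: 111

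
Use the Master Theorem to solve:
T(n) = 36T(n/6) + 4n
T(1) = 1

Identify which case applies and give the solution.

a=36, b=6, f(n)=4n. log_6(36) = 2. Since c=1 < 2, Case 1 applies: T(n) = Θ(n^log_b(a)) = O(n^2).

Answer: O(n^2) - Case 1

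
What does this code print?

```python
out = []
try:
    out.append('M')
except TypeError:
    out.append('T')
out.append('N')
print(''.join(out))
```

Execution trace: 'M' (try body, no exception) → 'N' (after the try/except). Output: MN

Answer: MN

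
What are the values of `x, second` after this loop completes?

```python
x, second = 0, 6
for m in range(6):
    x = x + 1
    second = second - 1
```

x goes 0→6, second goes 6→0
`x, second` takes the values: (0, 6) → (1, 6) → (1, 5) → (2, 5) → (2, 4) → (3, 4) → (3, 3) → (4, 3) → (4, 2) → (5, 2) → (5, 1) → (6, 1) → (6, 0)

Answer: 6, 0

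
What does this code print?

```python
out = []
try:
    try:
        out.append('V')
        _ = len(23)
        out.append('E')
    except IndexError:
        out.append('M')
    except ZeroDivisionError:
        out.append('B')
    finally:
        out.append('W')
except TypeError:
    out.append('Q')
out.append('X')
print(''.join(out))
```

Execution trace: 'V' (try body) → 'W' (finally) → 'Q' (outer except TypeError) → 'X' (after the try/except). Output: VWQX

Answer: VWQX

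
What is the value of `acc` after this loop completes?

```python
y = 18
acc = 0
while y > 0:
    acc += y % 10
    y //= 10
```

Sum digits of 18
`acc` takes the values: 0 → 8 → 9

Answer: 9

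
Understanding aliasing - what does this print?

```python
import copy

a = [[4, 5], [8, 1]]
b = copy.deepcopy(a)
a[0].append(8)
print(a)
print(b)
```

Key concept: deep copy is fully independent.
Step by step:
`a = [[4, 5], [8, 1]]` → a = [[4, 5], [8, 1]]
`b = copy.deepcopy(a)` → b = [[4, 5], [8, 1]]
`a[0].append(8)` → a = [[4, 5, 8], [8, 1]]
`print(a)` → prints [[4, 5, 8], [8, 1]]
`print(b)` → prints [[4, 5], [8, 1]]

Answer:
[[4, 5, 8], [8, 1]]
[[4, 5], [8, 1]]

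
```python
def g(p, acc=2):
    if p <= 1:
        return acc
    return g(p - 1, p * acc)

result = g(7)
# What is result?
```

Accumulator trace (n, acc): (7, 2) -> (6, 14) -> (5, 84) -> (4, 420) -> (3, 1680) -> (2, 5040) -> (1, 10080) -> return 10080

Answer: 10080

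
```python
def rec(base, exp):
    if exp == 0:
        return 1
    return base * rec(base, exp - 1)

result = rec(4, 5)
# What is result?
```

rec(4, 5) = 4 * 4 * 4 * 4 * 4 = 1024

Answer: 1024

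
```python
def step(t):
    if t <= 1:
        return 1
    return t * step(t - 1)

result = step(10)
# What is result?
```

step(10) = 10 * 9 * 8 * 7 * 6 * 5 * 4 * 3 * 2 * 1 = 3628800

Answer: 3628800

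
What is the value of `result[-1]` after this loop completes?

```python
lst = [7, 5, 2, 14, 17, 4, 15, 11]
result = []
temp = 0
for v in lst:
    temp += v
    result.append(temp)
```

Cumulative sum ends at 75
`result` takes the values: [] → [7] → [7, 12] → [7, 12, 14] → [7, 12, 14, 28] → [7, 12, 14, 28, 45] → [7, 12, 14, 28, 45, 49] → [7, 12, 14, 28, 45, 49, 64] → [7, 12, 14, 28, 45, 49, 64, 75]
So `result[-1]` = 75

Answer: 75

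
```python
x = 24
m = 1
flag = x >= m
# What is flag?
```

Trace:
`x = 24` → x = 24
`m = 1` → m = 1
`flag = x >= m` → flag = True
So flag = True

Answer: True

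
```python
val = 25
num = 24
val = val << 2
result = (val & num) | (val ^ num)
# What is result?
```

Trace:
`val = 25` → val = 25
`num = 24` → num = 24
`val = val << 2` → val = 100
`result = (val & num) | (val ^ num)` → result = 124
So result = 124

Answer: 124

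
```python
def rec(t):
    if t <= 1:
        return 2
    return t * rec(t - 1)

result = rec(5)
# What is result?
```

rec(5) = 5 * 4 * 3 * 2 * 2 = 240

Answer: 240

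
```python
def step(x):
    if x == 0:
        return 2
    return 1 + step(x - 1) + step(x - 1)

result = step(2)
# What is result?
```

step(x) = 1 + 2·step(x-1), step(0)=2. Closed form: (2+1)·2^2 - 1 = 11.

Answer: 11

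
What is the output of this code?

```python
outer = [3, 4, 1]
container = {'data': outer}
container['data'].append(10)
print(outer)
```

Key concept: dict holds reference to list.
Step by step:
`outer = [3, 4, 1]` → outer = [3, 4, 1]
`container = {'data': outer}` → container = {'data': [3, 4, 1]}
`container['data'].append(10)` → outer = [3, 4, 1, 10]; container = {'data': [3, 4, 1, 10]}
`print(outer)` → prints [3, 4, 1, 10]

Answer: [3, 4, 1, 10]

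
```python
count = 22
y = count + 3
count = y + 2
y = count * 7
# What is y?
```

Trace:
`count = 22` → count = 22
`y = count + 3` → y = 25
`count = y + 2` → count = 27
`y = count * 7` → y = 189
So y = 189

Answer: 189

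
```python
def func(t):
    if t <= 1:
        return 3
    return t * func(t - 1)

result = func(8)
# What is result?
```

func(8) = 8 * 7 * 6 * 5 * 4 * 3 * 2 * 3 = 120960

Answer: 120960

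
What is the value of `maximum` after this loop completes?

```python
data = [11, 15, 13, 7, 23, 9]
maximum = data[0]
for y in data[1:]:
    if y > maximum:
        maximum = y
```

Maximum of [11, 15, 13, 7, 23, 9]
`maximum` takes the values: 11 → 15 → 23

Answer: 23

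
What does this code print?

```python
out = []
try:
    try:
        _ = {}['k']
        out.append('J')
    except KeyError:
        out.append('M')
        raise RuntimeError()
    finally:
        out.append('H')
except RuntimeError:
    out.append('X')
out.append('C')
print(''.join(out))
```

Execution trace: 'M' (inner except KeyError) → 'H' (inner finally) → 'X' (outer except RuntimeError) → 'C' (after the try/except). Output: MHXC

Answer: MHXC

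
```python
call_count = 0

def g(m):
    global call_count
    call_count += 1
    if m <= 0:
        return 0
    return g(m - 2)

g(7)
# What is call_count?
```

Linear recursion stepping by 2: 5 calls from m=7 down to ≤0.

Answer: 5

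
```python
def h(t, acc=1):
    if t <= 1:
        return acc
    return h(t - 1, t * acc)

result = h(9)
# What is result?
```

Accumulator trace (n, acc): (9, 1) -> (8, 9) -> (7, 72) -> (6, 504) -> (5, 3024) -> (4, 15120) -> (3, 60480) -> (2, 181440) -> (1, 362880) -> return 362880

Answer: 362880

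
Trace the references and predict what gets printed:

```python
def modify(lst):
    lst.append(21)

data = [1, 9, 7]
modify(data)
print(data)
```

Key concept: function modifies passed list.
Step by step:
`data = [1, 9, 7]` → data = [1, 9, 7]
`modify(data)` → data = [1, 9, 7, 21]
`print(data)` → prints [1, 9, 7, 21]

Answer: [1, 9, 7, 21]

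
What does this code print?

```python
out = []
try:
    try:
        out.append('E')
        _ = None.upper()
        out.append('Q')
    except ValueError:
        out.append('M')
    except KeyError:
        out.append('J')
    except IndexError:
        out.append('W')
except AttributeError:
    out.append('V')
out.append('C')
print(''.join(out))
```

Execution trace: 'E' (try body) → 'V' (outer except AttributeError) → 'C' (after the try/except). Output: EVC

Answer: EVC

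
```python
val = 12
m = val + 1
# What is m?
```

Trace:
`val = 12` → val = 12
`m = val + 1` → m = 13
So m = 13

Answer: 13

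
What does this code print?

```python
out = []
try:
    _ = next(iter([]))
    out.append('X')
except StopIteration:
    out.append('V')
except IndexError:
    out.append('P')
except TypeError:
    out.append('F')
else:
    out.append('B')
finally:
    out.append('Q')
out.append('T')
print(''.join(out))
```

Execution trace: 'V' (except StopIteration) → 'Q' (finally) → 'T' (after the try/except). Output: VQT

Answer: VQT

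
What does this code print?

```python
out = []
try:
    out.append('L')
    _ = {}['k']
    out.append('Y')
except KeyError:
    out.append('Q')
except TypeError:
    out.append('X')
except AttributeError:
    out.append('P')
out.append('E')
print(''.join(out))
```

Execution trace: 'L' (try body) → 'Q' (except KeyError) → 'E' (after the try/except). Output: LQE

Answer: LQE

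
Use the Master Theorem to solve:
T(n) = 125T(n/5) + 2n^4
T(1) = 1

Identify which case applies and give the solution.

a=125, b=5, f(n)=2n^4. log_5(125) = 3. Since c=4 > 3 and the regularity condition holds (125(n/5)^4 = (125/5^4)n^4 with 125/5^4 < 1), Case 3 applies: T(n) = Θ(f(n)) = O(n^4).

Answer: O(n^4) - Case 3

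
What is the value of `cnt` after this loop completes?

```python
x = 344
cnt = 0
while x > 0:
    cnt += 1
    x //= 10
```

Count digits by repeated division by 10
`cnt` takes the values: 0 → 1 → 2 → 3

Answer: 3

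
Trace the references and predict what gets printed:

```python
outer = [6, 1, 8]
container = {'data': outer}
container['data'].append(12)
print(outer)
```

Key concept: dict holds reference to list.
Step by step:
`outer = [6, 1, 8]` → outer = [6, 1, 8]
`container = {'data': outer}` → container = {'data': [6, 1, 8]}
`container['data'].append(12)` → outer = [6, 1, 8, 12]; container = {'data': [6, 1, 8, 12]}
`print(outer)` → prints [6, 1, 8, 12]

Answer: [6, 1, 8, 12]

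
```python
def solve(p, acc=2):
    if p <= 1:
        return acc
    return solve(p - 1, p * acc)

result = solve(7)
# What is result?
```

Accumulator trace (n, acc): (7, 2) -> (6, 14) -> (5, 84) -> (4, 420) -> (3, 1680) -> (2, 5040) -> (1, 10080) -> return 10080

Answer: 10080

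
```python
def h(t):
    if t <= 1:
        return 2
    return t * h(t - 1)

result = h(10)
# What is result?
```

h(10) = 10 * 9 * 8 * 7 * 6 * 5 * 4 * 3 * 2 * 2 = 7257600

Answer: 7257600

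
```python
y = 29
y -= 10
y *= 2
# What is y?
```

Trace:
`y = 29` → y = 29
`y -= 10` → y = 19
`y *= 2` → y = 38
So y = 38

Answer: 38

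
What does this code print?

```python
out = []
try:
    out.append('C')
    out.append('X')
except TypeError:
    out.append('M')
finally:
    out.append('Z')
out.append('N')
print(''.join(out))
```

Execution trace: 'C' (try body) → 'X' (try body, no exception) → 'Z' (finally) → 'N' (after the try/except). Output: CXZN

Answer: CXZN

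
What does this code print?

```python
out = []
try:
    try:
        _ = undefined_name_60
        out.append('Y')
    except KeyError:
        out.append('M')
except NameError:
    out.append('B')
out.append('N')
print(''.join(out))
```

Execution trace: 'B' (outer except NameError) → 'N' (after the try/except). Output: BN

Answer: BN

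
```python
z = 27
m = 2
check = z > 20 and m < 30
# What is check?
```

Trace:
`z = 27` → z = 27
`m = 2` → m = 2
`check = z > 20 and m < 30` → check = True
So check = True

Answer: True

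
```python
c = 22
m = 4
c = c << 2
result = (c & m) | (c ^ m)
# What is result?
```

Trace:
`c = 22` → c = 22
`m = 4` → m = 4
`c = c << 2` → c = 88
`result = (c & m) | (c ^ m)` → result = 92
So result = 92

Answer: 92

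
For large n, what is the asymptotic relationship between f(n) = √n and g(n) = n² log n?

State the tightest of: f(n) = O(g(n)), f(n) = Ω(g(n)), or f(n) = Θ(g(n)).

√n vs n² log n: f(n) = O(g(n)) but not Ω(g(n)) — n² log n grows strictly faster than √n.

Answer: f(n) = O(g(n)) but not Ω(g(n)) — n² log n grows strictly faster than √n.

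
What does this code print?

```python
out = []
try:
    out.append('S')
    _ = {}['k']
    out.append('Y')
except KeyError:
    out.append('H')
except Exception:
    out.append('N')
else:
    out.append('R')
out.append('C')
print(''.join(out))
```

Execution trace: 'S' (try body) → 'H' (except KeyError) → 'C' (after the try/except). Output: SHC

Answer: SHC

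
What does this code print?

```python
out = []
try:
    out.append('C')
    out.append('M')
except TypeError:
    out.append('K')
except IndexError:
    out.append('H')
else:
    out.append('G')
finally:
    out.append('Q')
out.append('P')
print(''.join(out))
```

Execution trace: 'C' (try body) → 'M' (try body, no exception) → 'G' (else) → 'Q' (finally) → 'P' (after the try/except). Output: CMGQP

Answer: CMGQP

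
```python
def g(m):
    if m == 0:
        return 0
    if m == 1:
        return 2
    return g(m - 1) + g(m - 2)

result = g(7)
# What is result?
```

Build up from base cases: g(0)=0, g(1)=2, g(2)=2, g(3)=4, g(4)=6, g(5)=10, g(6)=16, ..., g(7)=26

Answer: 26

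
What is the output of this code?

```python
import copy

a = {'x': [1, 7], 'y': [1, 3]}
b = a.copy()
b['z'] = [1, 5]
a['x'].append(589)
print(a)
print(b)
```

Key concept: shallow copy of dict with mutable values.
Step by step:
`a = {'x': [1, 7], 'y': [1, 3]}` → a = {'x': [1, 7], 'y': [1, 3]}
`b = a.copy()` → b = {'x': [1, 7], 'y': [1, 3]}
`b['z'] = [1, 5]` → b = {'x': [1, 7], 'y': [1, 3], 'z': [1, 5]}
`a['x'].append(589)` → a = {'x': [1, 7, 589], 'y': [1, 3]}; b = {'x': [1, 7, 589], 'y': [1, 3], 'z': [1, 5]}
`print(a)` → prints {'x': [1, 7, 589], 'y': [1, 3]}
`print(b)` → prints {'x': [1, 7, 589], 'y': [1, 3], 'z': [1, 5]}

Answer:
{'x': [1, 7, 589], 'y': [1, 3]}
{'x': [1, 7, 589], 'y': [1, 3], 'z': [1, 5]}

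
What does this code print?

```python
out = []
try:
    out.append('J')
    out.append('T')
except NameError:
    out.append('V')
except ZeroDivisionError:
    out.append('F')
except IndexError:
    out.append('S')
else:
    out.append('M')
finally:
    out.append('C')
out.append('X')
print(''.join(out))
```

Execution trace: 'J' (try body) → 'T' (try body, no exception) → 'M' (else) → 'C' (finally) → 'X' (after the try/except). Output: JTMCX

Answer: JTMCX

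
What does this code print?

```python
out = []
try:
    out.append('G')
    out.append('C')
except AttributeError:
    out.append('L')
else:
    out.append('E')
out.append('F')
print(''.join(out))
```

Execution trace: 'G' (try body) → 'C' (try body, no exception) → 'E' (else) → 'F' (after the try/except). Output: GCEF

Answer: GCEF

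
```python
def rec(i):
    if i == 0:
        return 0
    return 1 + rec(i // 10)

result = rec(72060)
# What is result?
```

Count of digits of 72060: 5

Answer: 5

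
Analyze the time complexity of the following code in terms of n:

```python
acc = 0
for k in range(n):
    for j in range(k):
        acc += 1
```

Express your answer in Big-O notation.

Each loop level contributes: n × n. Multiplying the contributions gives O(n^2).

Answer: O(n^2)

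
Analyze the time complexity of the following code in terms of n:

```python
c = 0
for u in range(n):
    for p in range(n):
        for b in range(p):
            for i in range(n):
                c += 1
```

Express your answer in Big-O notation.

Each loop level contributes: n × n × n × n. Multiplying the contributions gives O(n^4).

Answer: O(n^4)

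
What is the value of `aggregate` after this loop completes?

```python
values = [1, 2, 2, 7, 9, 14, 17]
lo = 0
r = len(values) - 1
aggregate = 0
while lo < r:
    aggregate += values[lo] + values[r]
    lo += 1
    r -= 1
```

Sum of pairs from ends
`aggregate` takes the values: 0 → 18 → 34 → 45

Answer: 45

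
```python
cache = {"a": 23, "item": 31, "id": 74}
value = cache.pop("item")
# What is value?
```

Trace:
`cache = {"a": 23, "item": 31, "id": 74}` → cache = {'a': 23, 'item': 31, 'id': 74}
`value = cache.pop("item")` → cache = {'a': 23, 'id': 74}; value = 31
So value = 31

Answer: 31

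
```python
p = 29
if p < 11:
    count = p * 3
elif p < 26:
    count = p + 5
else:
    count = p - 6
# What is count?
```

Trace:
`p = 29` → p = 29
`if p < 11: ...` → p < 11 is False, p < 26 is False, take else branch → count = 23
So count = 23

Answer: 23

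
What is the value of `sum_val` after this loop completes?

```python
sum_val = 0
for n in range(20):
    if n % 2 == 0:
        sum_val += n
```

Sum of even numbers 0 to 19
`sum_val` takes the values: 0 → 2 → 6 → 12 → 20 → 30 → 42 → 56 → 72 → 90

Answer: 90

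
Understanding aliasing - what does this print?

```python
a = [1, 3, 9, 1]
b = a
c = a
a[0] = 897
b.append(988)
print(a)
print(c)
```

Key concept: multiple aliases.
Step by step:
`a = [1, 3, 9, 1]` → a = [1, 3, 9, 1]
`b = a` → b = [1, 3, 9, 1] (same object as a)
`c = a` → c = [1, 3, 9, 1] (same object as a, b)
`a[0] = 897` → a = [897, 3, 9, 1] (same object as b, c); b = [897, 3, 9, 1] (same object as a, c); c = [897, 3, 9, 1] (same object as a, b)
`b.append(988)` → a = [897, 3, 9, 1, 988] (same object as b, c); b = [897, 3, 9, 1, 988] (same object as a, c); c = [897, 3, 9, 1, 988] (same object as a, b)
`print(a)` → prints [897, 3, 9, 1, 988]
`print(c)` → prints [897, 3, 9, 1, 988]

Answer:
[897, 3, 9, 1, 988]
[897, 3, 9, 1, 988]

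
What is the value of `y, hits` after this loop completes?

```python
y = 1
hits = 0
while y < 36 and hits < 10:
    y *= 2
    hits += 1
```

Double until >= 36 or 10 iterations
`y, hits` takes the values: (1, 0) → (2, 0) → (2, 1) → (4, 1) → (4, 2) → (8, 2) → (8, 3) → (16, 3) → (16, 4) → (32, 4) → (32, 5) → (64, 5) → (64, 6)

Answer: 64, 6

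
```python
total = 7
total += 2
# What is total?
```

Trace:
`total = 7` → total = 7
`total += 2` → total = 9
So total = 9

Answer: 9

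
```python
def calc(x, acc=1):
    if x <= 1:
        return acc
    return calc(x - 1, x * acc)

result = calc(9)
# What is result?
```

Accumulator trace (n, acc): (9, 1) -> (8, 9) -> (7, 72) -> (6, 504) -> (5, 3024) -> (4, 15120) -> (3, 60480) -> (2, 181440) -> (1, 362880) -> return 362880

Answer: 362880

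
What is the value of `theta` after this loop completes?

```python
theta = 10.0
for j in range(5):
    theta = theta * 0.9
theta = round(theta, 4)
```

Exponential decay: 10.0 * 0.9^5
`theta` takes the values: 10.0 → 9.0 → 8.1 → 7.29 → 6.561 → 5.9049

Answer: 5.9049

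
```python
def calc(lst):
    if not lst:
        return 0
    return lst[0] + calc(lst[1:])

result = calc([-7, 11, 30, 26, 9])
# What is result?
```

(-7) + 11 + 30 + 26 + 9 + 0 = 69

Answer: 69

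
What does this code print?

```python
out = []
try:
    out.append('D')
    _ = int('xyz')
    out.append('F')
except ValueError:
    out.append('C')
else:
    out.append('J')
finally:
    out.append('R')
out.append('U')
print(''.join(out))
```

Execution trace: 'D' (try body) → 'C' (except ValueError) → 'R' (finally) → 'U' (after the try/except). Output: DCRU

Answer: DCRU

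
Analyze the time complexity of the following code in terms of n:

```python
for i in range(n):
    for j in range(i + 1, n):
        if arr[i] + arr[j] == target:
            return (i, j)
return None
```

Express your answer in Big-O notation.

This is Two sum brute force. Time complexity: O(n²).

Answer: O(n²)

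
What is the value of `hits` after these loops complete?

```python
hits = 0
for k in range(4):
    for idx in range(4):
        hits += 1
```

4 * 4 = 16
`hits` takes the values: 0 → 1 → 2 → 3 → 4 → 5 → 6 → 7 → 8 → 9 → 10 → 11 → 12 → 13 → 14 → 15 → 16

Answer: 16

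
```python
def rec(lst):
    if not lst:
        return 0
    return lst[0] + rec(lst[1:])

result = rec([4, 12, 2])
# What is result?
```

4 + 12 + 2 + 0 = 18

Answer: 18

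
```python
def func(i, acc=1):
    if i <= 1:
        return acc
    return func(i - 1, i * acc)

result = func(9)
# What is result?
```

Accumulator trace (n, acc): (9, 1) -> (8, 9) -> (7, 72) -> (6, 504) -> (5, 3024) -> (4, 15120) -> (3, 60480) -> (2, 181440) -> (1, 362880) -> return 362880

Answer: 362880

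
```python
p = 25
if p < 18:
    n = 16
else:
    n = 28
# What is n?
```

Trace:
`p = 25` → p = 25
`if p < 18: ...` → p < 18 is False, take else branch → n = 28
So n = 28

Answer: 28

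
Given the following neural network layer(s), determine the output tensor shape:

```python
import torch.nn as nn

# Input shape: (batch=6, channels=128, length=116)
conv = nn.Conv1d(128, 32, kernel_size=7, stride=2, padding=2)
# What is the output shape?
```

Input: (6, 128, 116) -> Output: (6, 32, 57)

Answer: (6, 32, 57)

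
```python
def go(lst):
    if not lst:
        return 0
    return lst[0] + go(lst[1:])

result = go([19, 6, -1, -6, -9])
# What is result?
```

19 + 6 + (-1) + (-6) + (-9) + 0 = 9

Answer: 9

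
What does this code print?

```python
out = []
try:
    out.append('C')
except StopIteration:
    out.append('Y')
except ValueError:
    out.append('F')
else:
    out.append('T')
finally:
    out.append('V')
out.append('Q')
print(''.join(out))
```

Execution trace: 'C' (try body, no exception) → 'T' (else) → 'V' (finally) → 'Q' (after the try/except). Output: CTVQ

Answer: CTVQ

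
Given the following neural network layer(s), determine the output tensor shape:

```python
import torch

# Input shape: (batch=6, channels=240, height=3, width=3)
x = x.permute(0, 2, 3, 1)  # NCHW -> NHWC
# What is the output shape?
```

Input: (6, 240, 3, 3) -> Output: (6, 3, 3, 240)

Answer: (6, 3, 3, 240)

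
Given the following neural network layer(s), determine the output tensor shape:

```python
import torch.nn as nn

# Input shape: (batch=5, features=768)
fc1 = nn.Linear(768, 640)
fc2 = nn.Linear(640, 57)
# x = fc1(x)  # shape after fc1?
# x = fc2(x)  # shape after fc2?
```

Input: (5, 768) -> after fc1: (5, 640) -> Output: (5, 57)

Answer: (5, 57)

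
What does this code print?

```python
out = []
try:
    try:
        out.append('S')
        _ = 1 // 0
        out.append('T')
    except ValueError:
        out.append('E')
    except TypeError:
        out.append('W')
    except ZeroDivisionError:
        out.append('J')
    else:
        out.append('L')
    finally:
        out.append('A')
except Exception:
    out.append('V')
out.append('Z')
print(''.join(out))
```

Execution trace: 'S' (inner try body) → 'J' (inner except ZeroDivisionError) → 'A' (inner finally) → 'Z' (after the try/except). Output: SJAZ

Answer: SJAZ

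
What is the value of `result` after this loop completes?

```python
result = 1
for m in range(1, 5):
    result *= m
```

4! = 24
`result` takes the values: 1 → 2 → 6 → 24

Answer: 24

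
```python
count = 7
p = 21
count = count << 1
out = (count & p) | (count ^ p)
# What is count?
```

Trace:
`count = 7` → count = 7
`p = 21` → p = 21
`count = count << 1` → count = 14
`out = (count & p) | (count ^ p)` → out = 31
So count = 14

Answer: 14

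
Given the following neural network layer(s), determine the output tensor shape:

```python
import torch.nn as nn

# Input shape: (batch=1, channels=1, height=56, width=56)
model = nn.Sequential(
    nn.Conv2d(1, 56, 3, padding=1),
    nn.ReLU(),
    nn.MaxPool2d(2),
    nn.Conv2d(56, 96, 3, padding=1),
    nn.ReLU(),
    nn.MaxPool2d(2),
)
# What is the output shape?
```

Input: (1, 1, 56, 56) -> after first Conv2d: (1, 56, 56, 56) -> after first MaxPool2d: (1, 56, 28, 28) -> after second Conv2d: (1, 96, 28, 28) -> Output: (1, 96, 14, 14)

Answer: (1, 96, 14, 14)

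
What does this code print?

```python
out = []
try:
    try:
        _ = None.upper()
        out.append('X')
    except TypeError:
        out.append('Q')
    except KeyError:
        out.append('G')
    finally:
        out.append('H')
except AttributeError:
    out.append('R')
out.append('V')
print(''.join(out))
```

Execution trace: 'H' (finally) → 'R' (outer except AttributeError) → 'V' (after the try/except). Output: HRV

Answer: HRV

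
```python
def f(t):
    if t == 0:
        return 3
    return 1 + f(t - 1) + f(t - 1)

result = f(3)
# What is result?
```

f(t) = 1 + 2·f(t-1), f(0)=3. Closed form: (3+1)·2^3 - 1 = 31.

Answer: 31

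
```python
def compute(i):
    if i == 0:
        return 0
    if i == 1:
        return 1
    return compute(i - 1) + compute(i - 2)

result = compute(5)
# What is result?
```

Build up from base cases: compute(0)=0, compute(1)=1, compute(2)=1, compute(3)=2, compute(4)=3, compute(5)=5

Answer: 5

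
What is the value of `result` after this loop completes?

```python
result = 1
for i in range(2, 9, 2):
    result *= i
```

Product of even numbers 2 to 8
`result` takes the values: 1 → 2 → 8 → 48 → 384

Answer: 384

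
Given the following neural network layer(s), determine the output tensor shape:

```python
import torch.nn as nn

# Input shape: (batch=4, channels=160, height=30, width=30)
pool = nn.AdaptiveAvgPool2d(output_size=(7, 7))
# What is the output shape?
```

Input: (4, 160, 30, 30) -> Output: (4, 160, 7, 7)

Answer: (4, 160, 7, 7)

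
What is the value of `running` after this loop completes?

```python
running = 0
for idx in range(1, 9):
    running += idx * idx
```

Sum of squares 1² to 8² = 204
`running` takes the values: 0 → 1 → 5 → 14 → 30 → 55 → 91 → 140 → 204

Answer: 204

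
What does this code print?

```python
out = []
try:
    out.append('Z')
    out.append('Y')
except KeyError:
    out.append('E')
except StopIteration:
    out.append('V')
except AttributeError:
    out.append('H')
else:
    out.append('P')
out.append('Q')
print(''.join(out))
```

Execution trace: 'Z' (try body) → 'Y' (try body, no exception) → 'P' (else) → 'Q' (after the try/except). Output: ZYPQ

Answer: ZYPQ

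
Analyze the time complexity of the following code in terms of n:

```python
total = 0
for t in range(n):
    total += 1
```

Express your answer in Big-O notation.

Each loop level contributes: n. Multiplying the contributions gives O(n).

Answer: O(n)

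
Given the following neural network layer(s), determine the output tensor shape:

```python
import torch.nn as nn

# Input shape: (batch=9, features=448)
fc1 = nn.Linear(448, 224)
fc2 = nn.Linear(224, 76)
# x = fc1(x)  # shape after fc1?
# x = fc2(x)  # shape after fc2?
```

Input: (9, 448) -> after fc1: (9, 224) -> Output: (9, 76)

Answer: (9, 76)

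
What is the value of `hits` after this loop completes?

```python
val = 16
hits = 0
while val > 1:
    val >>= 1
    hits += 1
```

Count right shifts until 1
`hits` takes the values: 0 → 1 → 2 → 3 → 4

Answer: 4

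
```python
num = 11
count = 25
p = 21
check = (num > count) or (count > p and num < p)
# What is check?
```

Trace:
`num = 11` → num = 11
`count = 25` → count = 25
`p = 21` → p = 21
`check = (num > count) or (count > p and num < p)` → check = True
So check = True

Answer: True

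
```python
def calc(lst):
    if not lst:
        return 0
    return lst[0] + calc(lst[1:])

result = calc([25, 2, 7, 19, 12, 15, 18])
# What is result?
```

25 + 2 + 7 + 19 + 12 + 15 + 18 + 0 = 98

Answer: 98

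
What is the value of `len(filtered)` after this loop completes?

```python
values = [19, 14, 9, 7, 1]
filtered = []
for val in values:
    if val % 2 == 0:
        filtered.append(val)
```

Count even numbers in [19, 14, 9, 7, 1]
`filtered` takes the values: [] → [14]
So `len(filtered)` = 1

Answer: 1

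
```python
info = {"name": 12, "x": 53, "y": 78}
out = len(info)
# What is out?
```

Trace:
`info = {"name": 12, "x": 53, "y": 78}` → info = {'name': 12, 'x': 53, 'y': 78}
`out = len(info)` → out = 3
So out = 3

Answer: 3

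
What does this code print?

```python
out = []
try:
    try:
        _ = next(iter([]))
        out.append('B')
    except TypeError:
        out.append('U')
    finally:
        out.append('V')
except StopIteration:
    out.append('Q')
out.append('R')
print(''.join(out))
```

Execution trace: 'V' (finally) → 'Q' (outer except StopIteration) → 'R' (after the try/except). Output: VQR

Answer: VQR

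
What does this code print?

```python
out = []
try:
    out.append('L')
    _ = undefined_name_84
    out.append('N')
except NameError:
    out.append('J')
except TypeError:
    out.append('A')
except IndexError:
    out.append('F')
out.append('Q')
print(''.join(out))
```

Execution trace: 'L' (try body) → 'J' (except NameError) → 'Q' (after the try/except). Output: LJQ

Answer: LJQ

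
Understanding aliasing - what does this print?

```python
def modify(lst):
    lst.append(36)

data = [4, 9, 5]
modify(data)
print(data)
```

Key concept: function modifies passed list.
Step by step:
`data = [4, 9, 5]` → data = [4, 9, 5]
`modify(data)` → data = [4, 9, 5, 36]
`print(data)` → prints [4, 9, 5, 36]

Answer: [4, 9, 5, 36]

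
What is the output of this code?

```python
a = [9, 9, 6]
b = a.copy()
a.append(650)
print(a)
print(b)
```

Key concept: list.copy() creates independent copy.
Step by step:
`a = [9, 9, 6]` → a = [9, 9, 6]
`b = a.copy()` → b = [9, 9, 6]
`a.append(650)` → a = [9, 9, 6, 650]
`print(a)` → prints [9, 9, 6, 650]
`print(b)` → prints [9, 9, 6]

Answer:
[9, 9, 6, 650]
[9, 9, 6]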